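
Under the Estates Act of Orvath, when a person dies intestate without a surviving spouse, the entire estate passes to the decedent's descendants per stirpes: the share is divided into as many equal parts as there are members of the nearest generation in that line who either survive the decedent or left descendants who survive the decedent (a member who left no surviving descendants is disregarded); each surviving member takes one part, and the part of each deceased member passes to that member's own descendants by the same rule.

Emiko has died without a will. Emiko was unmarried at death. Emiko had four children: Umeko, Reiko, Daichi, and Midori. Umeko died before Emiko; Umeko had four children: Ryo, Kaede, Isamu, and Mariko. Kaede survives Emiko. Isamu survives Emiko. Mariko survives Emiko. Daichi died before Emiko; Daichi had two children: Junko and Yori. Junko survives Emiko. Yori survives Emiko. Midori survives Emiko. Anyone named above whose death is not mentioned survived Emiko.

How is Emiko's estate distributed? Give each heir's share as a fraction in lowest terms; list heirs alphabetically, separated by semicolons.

There is no surviving spouse, so the entire estate passes to Emiko's descendants per stirpes.
The estate is divided into 4 equal shares of 1/4 among Umeko, Reiko, Daichi, Midori.
Umeko predeceased; the 1/4 allotted to Umeko's branch passes to Umeko's issue by representation.
The 1/4 is divided into 4 equal shares of 1/16 among Ryo, Kaede, Isamu, Mariko.
Ryo is living and takes 1/16.
Kaede is living and takes 1/16.
Isamu is living and takes 1/16.
Mariko is living and takes 1/16.
Reiko is living and takes 1/4.
Daichi predeceased; the 1/4 allotted to Daichi's branch passes to Daichi's issue by representation.
The 1/4 is divided into 2 equal shares of 1/8 among Junko, Yori.
Junko is living and takes 1/8.
Yori is living and takes 1/8.
Midori is living and takes 1/4.

Isamu 1/16; Junko 1/8; Kaede 1/16; Mariko 1/16; Midori 1/4; Reiko 1/4; Ryo 1/16; Yori 1/8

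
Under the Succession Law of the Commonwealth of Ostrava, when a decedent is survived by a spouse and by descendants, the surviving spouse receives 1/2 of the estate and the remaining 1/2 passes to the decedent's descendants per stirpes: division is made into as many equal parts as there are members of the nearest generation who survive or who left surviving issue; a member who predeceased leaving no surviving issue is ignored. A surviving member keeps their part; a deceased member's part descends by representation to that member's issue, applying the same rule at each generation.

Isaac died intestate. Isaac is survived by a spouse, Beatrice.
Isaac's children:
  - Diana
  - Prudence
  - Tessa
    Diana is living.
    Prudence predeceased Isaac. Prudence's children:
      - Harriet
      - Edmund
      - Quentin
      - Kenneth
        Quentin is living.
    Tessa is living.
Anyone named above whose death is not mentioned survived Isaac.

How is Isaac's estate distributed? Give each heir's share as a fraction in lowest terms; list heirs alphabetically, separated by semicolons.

Beatrice, as surviving spouse, takes 1/2.
The remaining 1/2 passes to Isaac's descendants per stirpes.
The 1/2 is divided into 3 equal shares of 1/6 among Diana, Prudence, Tessa.
Diana is living and takes 1/6.
Prudence predeceased; the 1/6 allotted to Prudence's branch passes to Prudence's issue by representation.
The 1/6 is divided into 4 equal shares of 1/24 among Harriet, Edmund, Quentin, Kenneth.
Harriet is living and takes 1/24.
Edmund is living and takes 1/24.
Quentin is living and takes 1/24.
Kenneth is living and takes 1/24.
Tessa is living and takes 1/6.

Beatrice 1/2; Diana 1/6; Edmund 1/24; Harriet 1/24; Kenneth 1/24; Quentin 1/24; Tessa 1/6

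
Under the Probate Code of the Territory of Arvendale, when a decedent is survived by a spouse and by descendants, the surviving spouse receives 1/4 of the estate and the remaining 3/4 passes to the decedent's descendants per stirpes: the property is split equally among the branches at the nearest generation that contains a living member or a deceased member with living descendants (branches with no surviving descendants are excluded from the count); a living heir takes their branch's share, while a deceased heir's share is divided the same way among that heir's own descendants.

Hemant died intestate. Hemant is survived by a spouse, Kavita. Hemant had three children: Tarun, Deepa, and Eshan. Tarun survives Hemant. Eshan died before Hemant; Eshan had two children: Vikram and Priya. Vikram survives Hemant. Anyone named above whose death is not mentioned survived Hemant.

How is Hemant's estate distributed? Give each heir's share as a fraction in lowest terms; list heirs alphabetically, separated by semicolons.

Kavita, as surviving spouse, takes 1/4.
The remaining 3/4 passes to Hemant's descendants per stirpes.
The 3/4 is divided into 3 equal shares of 1/4 among Tarun, Deepa, Eshan.
Tarun is living and takes 1/4.
Deepa is living and takes 1/4.
Eshan predeceased; the 1/4 allotted to Eshan's branch passes to Eshan's issue by representation.
The 1/4 is divided into 2 equal shares of 1/8 among Vikram, Priya.
Vikram is living and takes 1/8.
Priya is living and takes 1/8.

Deepa 1/4; Kavita 1/4; Priya 1/8; Tarun 1/4; Vikram 1/8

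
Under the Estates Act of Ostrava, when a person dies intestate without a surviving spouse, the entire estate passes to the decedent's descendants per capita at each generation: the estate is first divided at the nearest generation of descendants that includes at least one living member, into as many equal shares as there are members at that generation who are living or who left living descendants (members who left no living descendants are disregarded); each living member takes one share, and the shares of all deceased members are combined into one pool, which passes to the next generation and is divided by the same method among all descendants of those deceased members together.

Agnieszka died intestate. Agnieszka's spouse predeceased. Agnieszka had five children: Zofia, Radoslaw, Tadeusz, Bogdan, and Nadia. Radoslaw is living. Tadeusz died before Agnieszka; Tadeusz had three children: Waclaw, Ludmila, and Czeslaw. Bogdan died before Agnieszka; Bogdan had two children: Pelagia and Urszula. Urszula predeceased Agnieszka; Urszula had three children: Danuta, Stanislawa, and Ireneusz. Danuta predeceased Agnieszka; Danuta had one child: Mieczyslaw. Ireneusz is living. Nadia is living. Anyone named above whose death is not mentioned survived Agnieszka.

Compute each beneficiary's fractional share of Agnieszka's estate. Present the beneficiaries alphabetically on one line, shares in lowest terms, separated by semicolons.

There is no surviving spouse, so the entire estate passes to Agnieszka's descendants per capita at each generation.
At generation 1 (Zofia, Radoslaw, Tadeusz, Bogdan, Nadia) there are 5 shares of (1)/5 = 1/5 each.
Living: Zofia, Radoslaw, and Nadia — each takes 1/5.
Deceased: Tadeusz and Bogdan. Their combined 2/5 is pooled and carried to generation 2.
At generation 2 (Waclaw, Ludmila, Czeslaw, Pelagia, Urszula) there are 5 shares of (2/5)/5 = 2/25 each.
Living: Waclaw, Ludmila, Czeslaw, and Pelagia — each takes 2/25.
Deceased: Urszula. That 2/25 share is carried to generation 3.
At generation 3 (Danuta, Stanislawa, Ireneusz) there are 3 shares of (2/25)/3 = 2/75 each.
Living: Stanislawa and Ireneusz — each takes 2/75.
Deceased: Danuta. That 2/75 share is carried to generation 4.
At generation 4 (Mieczyslaw) there are 1 shares of (2/75)/1 = 2/75 each.
Living: Mieczyslaw — each takes 2/75.

Czeslaw 2/25; Ireneusz 2/75; Ludmila 2/25; Mieczyslaw 2/75; Nadia 1/5; Pelagia 2/25; Radoslaw 1/5; Stanislawa 2/75; Waclaw 2/25; Zofia 1/5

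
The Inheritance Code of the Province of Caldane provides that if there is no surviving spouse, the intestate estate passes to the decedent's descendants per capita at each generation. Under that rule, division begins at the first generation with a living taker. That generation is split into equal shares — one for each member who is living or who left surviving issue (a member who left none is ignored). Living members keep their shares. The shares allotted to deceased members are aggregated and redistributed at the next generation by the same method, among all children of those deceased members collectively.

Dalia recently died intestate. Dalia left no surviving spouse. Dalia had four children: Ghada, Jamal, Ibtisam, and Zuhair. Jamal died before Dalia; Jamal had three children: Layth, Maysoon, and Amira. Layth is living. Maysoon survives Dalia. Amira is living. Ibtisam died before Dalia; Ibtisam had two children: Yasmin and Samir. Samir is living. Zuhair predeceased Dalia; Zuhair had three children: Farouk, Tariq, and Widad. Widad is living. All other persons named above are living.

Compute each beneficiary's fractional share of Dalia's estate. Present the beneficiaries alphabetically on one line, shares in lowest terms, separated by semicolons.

Amira 3/32; Farouk 3/32; Ghada 1/4; Layth 3/32; Maysoon 3/32; Samir 3/32; Tariq 3/32; Widad 3/32; Yasmin 3/32

There is no surviving spouse, so the entire estate passes to Dalia's descendants per capita at each generation.
At generation 1 (Ghada, Jamal, Ibtisam, Zuhair) there are 4 shares of (1)/4 = 1/4 each.
Living: Ghada — each takes 1/4.
Deceased: Jamal, Ibtisam, and Zuhair. Their combined 3/4 is pooled and carried to generation 2.
At generation 2 (Layth, Maysoon, Amira, Yasmin, Samir, Farouk, Tariq, Widad) there are 8 shares of (3/4)/8 = 3/32 each.
Living: Layth, Maysoon, Amira, Yasmin, Samir, Farouk, Tariq, and Widad — each takes 3/32.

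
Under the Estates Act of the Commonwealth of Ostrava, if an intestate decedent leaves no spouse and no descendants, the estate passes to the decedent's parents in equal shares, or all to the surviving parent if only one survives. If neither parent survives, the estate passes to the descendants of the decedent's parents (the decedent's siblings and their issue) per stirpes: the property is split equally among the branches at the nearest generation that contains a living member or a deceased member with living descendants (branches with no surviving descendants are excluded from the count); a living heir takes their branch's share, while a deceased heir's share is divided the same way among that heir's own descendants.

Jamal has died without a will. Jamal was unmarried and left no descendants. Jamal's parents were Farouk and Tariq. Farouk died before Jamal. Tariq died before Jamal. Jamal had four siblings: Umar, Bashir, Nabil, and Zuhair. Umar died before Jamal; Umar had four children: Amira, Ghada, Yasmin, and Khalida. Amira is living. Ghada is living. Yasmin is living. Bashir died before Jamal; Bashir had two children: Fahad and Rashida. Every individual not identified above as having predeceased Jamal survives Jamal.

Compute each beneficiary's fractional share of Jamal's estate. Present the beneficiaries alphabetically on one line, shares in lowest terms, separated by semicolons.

Amira 1/16; Fahad 1/8; Ghada 1/16; Khalida 1/16; Nabil 1/4; Rashida 1/8; Yasmin 1/16; Zuhair 1/4

Neither parent survives and there are no descendants, so the estate passes to Jamal's siblings and their issue per stirpes.
The estate is divided into 4 equal shares of 1/4 among Umar, Bashir, Nabil, Zuhair.
Umar predeceased; the 1/4 allotted to Umar's branch passes to Umar's issue by representation.
The 1/4 is divided into 4 equal shares of 1/16 among Amira, Ghada, Yasmin, Khalida.
Amira is living and takes 1/16.
Ghada is living and takes 1/16.
Yasmin is living and takes 1/16.
Khalida is living and takes 1/16.
Bashir predeceased; the 1/4 allotted to Bashir's branch passes to Bashir's issue by representation.
The 1/4 is divided into 2 equal shares of 1/8 among Fahad, Rashida.
Fahad is living and takes 1/8.
Rashida is living and takes 1/8.
Nabil is living and takes 1/4.
Zuhair is living and takes 1/4.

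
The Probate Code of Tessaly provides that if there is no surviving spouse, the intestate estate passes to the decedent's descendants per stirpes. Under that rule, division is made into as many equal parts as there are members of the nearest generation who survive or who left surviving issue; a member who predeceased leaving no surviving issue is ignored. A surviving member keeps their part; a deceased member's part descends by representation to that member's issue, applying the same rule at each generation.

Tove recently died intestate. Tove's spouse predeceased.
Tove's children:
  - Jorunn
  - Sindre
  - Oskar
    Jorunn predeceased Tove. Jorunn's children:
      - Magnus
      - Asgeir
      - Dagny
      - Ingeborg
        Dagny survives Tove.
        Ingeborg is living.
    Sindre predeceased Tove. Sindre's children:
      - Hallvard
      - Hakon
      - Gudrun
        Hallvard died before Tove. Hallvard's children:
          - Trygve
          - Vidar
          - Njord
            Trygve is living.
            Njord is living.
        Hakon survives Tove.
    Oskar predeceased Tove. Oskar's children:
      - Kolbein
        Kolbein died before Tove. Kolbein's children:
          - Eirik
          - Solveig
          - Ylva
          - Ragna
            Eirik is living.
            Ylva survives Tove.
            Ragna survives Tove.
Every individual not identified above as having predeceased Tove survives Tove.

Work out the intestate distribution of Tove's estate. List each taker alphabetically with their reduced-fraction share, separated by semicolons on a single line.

There is no surviving spouse, so the entire estate passes to Tove's descendants per stirpes.
The estate is divided into 3 equal shares of 1/3 among Jorunn, Sindre, Oskar.
Jorunn predeceased; the 1/3 allotted to Jorunn's branch passes to Jorunn's issue by representation.
The 1/3 is divided into 4 equal shares of 1/12 among Magnus, Asgeir, Dagny, Ingeborg.
Magnus is living and takes 1/12.
Asgeir is living and takes 1/12.
Dagny is living and takes 1/12.
Ingeborg is living and takes 1/12.
Sindre predeceased; the 1/3 allotted to Sindre's branch passes to Sindre's issue by representation.
The 1/3 is divided into 3 equal shares of 1/9 among Hallvard, Hakon, Gudrun.
Hallvard predeceased; the 1/9 allotted to Hallvard's branch passes to Hallvard's issue by representation.
The 1/9 is divided into 3 equal shares of 1/27 among Trygve, Vidar, Njord.
Trygve is living and takes 1/27.
Vidar is living and takes 1/27.
Njord is living and takes 1/27.
Hakon is living and takes 1/9.
Gudrun is living and takes 1/9.
Oskar predeceased; the 1/3 allotted to Oskar's branch passes to Oskar's issue by representation.
Kolbein's line is the sole branch at this level, so the full 1/3 passes to Kolbein's issue by representation.
The 1/3 is divided into 4 equal shares of 1/12 among Eirik, Solveig, Ylva, Ragna.
Eirik is living and takes 1/12.
Solveig is living and takes 1/12.
Ylva is living and takes 1/12.
Ragna is living and takes 1/12.

Asgeir 1/12; Dagny 1/12; Eirik 1/12; Gudrun 1/9; Hakon 1/9; Ingeborg 1/12; Magnus 1/12; Njord 1/27; Ragna 1/12; Solveig 1/12; Trygve 1/27; Vidar 1/27; Ylva 1/12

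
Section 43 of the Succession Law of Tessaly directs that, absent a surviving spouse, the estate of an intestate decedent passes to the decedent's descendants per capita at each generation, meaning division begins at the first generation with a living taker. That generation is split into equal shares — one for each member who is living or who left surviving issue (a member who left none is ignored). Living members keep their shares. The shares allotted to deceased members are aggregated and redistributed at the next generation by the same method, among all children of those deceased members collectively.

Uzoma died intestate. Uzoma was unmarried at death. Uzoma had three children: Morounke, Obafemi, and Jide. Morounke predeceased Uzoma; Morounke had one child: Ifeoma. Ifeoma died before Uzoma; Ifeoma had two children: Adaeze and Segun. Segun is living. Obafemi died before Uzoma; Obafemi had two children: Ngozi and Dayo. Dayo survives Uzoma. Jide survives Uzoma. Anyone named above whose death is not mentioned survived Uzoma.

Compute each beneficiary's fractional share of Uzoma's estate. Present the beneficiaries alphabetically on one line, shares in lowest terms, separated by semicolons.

There is no surviving spouse, so the entire estate passes to Uzoma's descendants per capita at each generation.
At generation 1 (Morounke, Obafemi, Jide) there are 3 shares of (1)/3 = 1/3 each.
Living: Jide — each takes 1/3.
Deceased: Morounke and Obafemi. Their combined 2/3 is pooled and carried to generation 2.
At generation 2 (Ifeoma, Ngozi, Dayo) there are 3 shares of (2/3)/3 = 2/9 each.
Living: Ngozi and Dayo — each takes 2/9.
Deceased: Ifeoma. That 2/9 share is carried to generation 3.
At generation 3 (Adaeze, Segun) there are 2 shares of (2/9)/2 = 1/9 each.
Living: Adaeze and Segun — each takes 1/9.

Adaeze 1/9; Dayo 2/9; Jide 1/3; Ngozi 2/9; Segun 1/9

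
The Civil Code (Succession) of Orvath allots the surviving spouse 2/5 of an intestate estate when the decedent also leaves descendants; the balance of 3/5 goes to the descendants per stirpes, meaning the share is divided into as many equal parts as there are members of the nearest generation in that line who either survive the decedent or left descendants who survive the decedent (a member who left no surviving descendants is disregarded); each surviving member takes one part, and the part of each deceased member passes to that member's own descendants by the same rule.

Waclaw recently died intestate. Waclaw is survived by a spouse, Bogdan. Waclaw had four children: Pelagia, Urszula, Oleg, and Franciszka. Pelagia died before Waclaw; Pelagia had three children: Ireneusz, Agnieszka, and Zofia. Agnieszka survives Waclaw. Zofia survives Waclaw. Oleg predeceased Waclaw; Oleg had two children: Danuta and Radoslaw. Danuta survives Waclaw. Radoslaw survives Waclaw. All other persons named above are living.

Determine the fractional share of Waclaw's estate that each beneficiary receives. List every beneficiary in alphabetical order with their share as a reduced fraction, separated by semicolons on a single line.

Agnieszka 1/20; Bogdan 2/5; Danuta 3/40; Franciszka 3/20; Ireneusz 1/20; Radoslaw 3/40; Urszula 3/20; Zofia 1/20

Bogdan, as surviving spouse, takes 2/5.
The remaining 3/5 passes to Waclaw's descendants per stirpes.
The 3/5 is divided into 4 equal shares of 3/20 among Pelagia, Urszula, Oleg, Franciszka.
Pelagia predeceased; the 3/20 allotted to Pelagia's branch passes to Pelagia's issue by representation.
The 3/20 is divided into 3 equal shares of 1/20 among Ireneusz, Agnieszka, Zofia.
Ireneusz is living and takes 1/20.
Agnieszka is living and takes 1/20.
Zofia is living and takes 1/20.
Urszula is living and takes 3/20.
Oleg predeceased; the 3/20 allotted to Oleg's branch passes to Oleg's issue by representation.
The 3/20 is divided into 2 equal shares of 3/40 among Danuta, Radoslaw.
Danuta is living and takes 3/40.
Radoslaw is living and takes 3/40.
Franciszka is living and takes 3/20.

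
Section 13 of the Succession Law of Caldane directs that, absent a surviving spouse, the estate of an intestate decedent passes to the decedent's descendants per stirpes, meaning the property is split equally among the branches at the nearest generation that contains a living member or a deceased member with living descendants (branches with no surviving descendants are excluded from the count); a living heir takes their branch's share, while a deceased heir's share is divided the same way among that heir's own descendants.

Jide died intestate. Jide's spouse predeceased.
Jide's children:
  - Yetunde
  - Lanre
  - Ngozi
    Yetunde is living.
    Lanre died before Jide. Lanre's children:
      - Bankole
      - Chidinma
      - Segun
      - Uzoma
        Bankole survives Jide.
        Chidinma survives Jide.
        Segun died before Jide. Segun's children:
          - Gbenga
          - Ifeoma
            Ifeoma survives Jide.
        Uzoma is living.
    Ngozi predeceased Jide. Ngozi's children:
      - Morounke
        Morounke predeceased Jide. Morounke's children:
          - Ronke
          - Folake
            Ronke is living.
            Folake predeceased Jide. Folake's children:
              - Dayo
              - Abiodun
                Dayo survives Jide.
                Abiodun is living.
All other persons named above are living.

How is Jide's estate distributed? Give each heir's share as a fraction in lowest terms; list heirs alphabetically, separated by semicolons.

There is no surviving spouse, so the entire estate passes to Jide's descendants per stirpes.
The estate is divided into 3 equal shares of 1/3 among Yetunde, Lanre, Ngozi.
Yetunde is living and takes 1/3.
Lanre predeceased; the 1/3 allotted to Lanre's branch passes to Lanre's issue by representation.
The 1/3 is divided into 4 equal shares of 1/12 among Bankole, Chidinma, Segun, Uzoma.
Bankole is living and takes 1/12.
Chidinma is living and takes 1/12.
Segun predeceased; the 1/12 allotted to Segun's branch passes to Segun's issue by representation.
The 1/12 is divided into 2 equal shares of 1/24 among Gbenga, Ifeoma.
Gbenga is living and takes 1/24.
Ifeoma is living and takes 1/24.
Uzoma is living and takes 1/12.
Ngozi predeceased; the 1/3 allotted to Ngozi's branch passes to Ngozi's issue by representation.
Morounke's line is the sole branch at this level, so the full 1/3 passes to Morounke's issue by representation.
The 1/3 is divided into 2 equal shares of 1/6 among Ronke, Folake.
Ronke is living and takes 1/6.
Folake predeceased; the 1/6 allotted to Folake's branch passes to Folake's issue by representation.
The 1/6 is divided into 2 equal shares of 1/12 among Dayo, Abiodun.
Dayo is living and takes 1/12.
Abiodun is living and takes 1/12.

Abiodun 1/12; Bankole 1/12; Chidinma 1/12; Dayo 1/12; Gbenga 1/24; Ifeoma 1/24; Ronke 1/6; Uzoma 1/12; Yetunde 1/3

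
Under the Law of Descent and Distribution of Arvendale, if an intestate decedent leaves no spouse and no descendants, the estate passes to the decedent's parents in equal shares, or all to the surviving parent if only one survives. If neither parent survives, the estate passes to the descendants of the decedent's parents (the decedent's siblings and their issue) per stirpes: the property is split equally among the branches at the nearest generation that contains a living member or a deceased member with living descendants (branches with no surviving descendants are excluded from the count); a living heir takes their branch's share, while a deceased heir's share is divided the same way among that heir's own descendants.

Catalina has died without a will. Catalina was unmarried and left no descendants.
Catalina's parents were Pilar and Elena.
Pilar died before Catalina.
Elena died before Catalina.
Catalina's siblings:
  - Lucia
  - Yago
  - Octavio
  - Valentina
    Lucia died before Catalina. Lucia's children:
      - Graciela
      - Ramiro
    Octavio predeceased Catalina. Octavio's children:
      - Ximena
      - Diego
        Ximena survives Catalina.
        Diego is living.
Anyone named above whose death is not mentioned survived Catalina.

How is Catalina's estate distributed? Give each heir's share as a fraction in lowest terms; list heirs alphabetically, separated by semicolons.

Neither parent survives and there are no descendants, so the estate passes to Catalina's siblings and their issue per stirpes.
The estate is divided into 4 equal shares of 1/4 among Lucia, Yago, Octavio, Valentina.
Lucia predeceased; the 1/4 allotted to Lucia's branch passes to Lucia's issue by representation.
The 1/4 is divided into 2 equal shares of 1/8 among Graciela, Ramiro.
Graciela is living and takes 1/8.
Ramiro is living and takes 1/8.
Yago is living and takes 1/4.
Octavio predeceased; the 1/4 allotted to Octavio's branch passes to Octavio's issue by representation.
The 1/4 is divided into 2 equal shares of 1/8 among Ximena, Diego.
Ximena is living and takes 1/8.
Diego is living and takes 1/8.
Valentina is living and takes 1/4.

Diego 1/8; Graciela 1/8; Ramiro 1/8; Valentina 1/4; Ximena 1/8; Yago 1/4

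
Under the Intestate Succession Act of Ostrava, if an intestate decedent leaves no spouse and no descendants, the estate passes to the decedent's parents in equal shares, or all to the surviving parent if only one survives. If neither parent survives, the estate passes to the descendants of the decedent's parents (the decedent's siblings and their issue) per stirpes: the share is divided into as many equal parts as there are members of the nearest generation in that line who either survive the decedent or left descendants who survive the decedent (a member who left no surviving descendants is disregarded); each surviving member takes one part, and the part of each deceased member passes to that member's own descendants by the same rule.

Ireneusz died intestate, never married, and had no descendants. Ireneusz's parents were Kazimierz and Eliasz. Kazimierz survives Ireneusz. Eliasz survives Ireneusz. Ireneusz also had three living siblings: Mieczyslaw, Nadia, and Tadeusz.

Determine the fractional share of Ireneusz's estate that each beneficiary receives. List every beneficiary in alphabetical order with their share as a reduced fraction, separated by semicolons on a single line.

Eliasz 1/2; Kazimierz 1/2

Both parents survive, so Kazimierz and Eliasz each take 1/2. The siblings take nothing because a surviving parent has priority.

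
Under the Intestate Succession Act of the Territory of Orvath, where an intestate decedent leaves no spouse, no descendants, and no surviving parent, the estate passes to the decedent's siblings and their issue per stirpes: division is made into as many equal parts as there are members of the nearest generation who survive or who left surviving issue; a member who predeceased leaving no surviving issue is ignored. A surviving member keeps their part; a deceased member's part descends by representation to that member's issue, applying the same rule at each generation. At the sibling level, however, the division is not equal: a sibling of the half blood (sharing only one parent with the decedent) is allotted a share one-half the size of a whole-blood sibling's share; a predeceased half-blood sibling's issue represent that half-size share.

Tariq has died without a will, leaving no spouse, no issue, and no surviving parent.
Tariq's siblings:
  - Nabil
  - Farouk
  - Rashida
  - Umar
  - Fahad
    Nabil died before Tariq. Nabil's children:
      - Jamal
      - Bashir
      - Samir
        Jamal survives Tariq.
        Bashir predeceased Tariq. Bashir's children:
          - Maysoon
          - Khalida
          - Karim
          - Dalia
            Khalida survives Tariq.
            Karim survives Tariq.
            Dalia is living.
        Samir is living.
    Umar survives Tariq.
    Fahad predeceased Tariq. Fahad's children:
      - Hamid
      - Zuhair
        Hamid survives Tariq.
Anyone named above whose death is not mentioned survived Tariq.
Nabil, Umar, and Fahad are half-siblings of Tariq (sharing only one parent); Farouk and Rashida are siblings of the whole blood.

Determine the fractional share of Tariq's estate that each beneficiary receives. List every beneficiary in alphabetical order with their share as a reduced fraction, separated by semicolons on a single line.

No spouse, descendants, or parent survives, so the estate passes to Tariq's siblings per stirpes.
Half-blood siblings count for one-half the weight of whole-blood siblings at the initial division.
Dividing 1 in proportion to weights (total weight 7/2): Nabil (weight 1/2) → 1/7; Farouk (weight 1) → 2/7; Rashida (weight 1) → 2/7; Umar (weight 1/2) → 1/7; Fahad (weight 1/2) → 1/7.
Nabil predeceased; the 1/7 allotted to Nabil's branch passes to Nabil's issue by representation.
The 1/7 is divided into 3 equal shares of 1/21 among Jamal, Bashir, Samir.
Jamal is living and takes 1/21.
Bashir predeceased; the 1/21 allotted to Bashir's branch passes to Bashir's issue by representation.
The 1/21 is divided into 4 equal shares of 1/84 among Maysoon, Khalida, Karim, Dalia.
Maysoon is living and takes 1/84.
Khalida is living and takes 1/84.
Karim is living and takes 1/84.
Dalia is living and takes 1/84.
Samir is living and takes 1/21.
Farouk is living and takes 2/7.
Rashida is living and takes 2/7.
Umar is living and takes 1/7.
Fahad predeceased; the 1/7 allotted to Fahad's branch passes to Fahad's issue by representation.
The 1/7 is divided into 2 equal shares of 1/14 among Hamid, Zuhair.
Hamid is living and takes 1/14.
Zuhair is living and takes 1/14.

Dalia 1/84; Farouk 2/7; Hamid 1/14; Jamal 1/21; Karim 1/84; Khalida 1/84; Maysoon 1/84; Rashida 2/7; Samir 1/21; Umar 1/7; Zuhair 1/14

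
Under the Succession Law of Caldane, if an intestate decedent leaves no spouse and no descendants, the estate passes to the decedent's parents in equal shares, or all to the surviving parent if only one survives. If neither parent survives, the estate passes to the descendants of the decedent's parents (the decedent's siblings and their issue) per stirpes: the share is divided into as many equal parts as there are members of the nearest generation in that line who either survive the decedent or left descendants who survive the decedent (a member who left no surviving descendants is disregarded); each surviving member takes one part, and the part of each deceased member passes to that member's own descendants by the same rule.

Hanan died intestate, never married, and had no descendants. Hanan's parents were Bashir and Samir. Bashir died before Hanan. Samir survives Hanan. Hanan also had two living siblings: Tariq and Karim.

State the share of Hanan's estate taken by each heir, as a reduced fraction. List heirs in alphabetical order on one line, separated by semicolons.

Only one parent, Samir, survives, so Samir takes the entire estate. The siblings take nothing because a surviving parent has priority.

Samir 1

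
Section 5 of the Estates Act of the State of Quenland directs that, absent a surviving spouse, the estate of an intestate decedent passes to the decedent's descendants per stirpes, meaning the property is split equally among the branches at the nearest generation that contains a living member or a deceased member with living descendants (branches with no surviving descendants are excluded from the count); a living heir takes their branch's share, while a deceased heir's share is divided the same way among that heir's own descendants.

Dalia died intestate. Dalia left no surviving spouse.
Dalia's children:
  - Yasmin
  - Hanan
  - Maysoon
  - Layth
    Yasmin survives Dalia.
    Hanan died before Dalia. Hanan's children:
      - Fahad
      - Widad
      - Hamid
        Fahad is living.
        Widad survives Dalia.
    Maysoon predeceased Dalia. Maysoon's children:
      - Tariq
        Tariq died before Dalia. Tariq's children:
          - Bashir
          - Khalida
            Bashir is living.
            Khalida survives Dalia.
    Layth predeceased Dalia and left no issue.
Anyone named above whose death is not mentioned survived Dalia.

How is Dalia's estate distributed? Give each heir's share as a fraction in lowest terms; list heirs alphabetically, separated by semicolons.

There is no surviving spouse, so the entire estate passes to Dalia's descendants per stirpes.
Layth left no surviving issue, so that branch lapses and is disregarded.
The estate is divided into 3 equal shares of 1/3 among Yasmin, Hanan, Maysoon.
Yasmin is living and takes 1/3.
Hanan predeceased; the 1/3 allotted to Hanan's branch passes to Hanan's issue by representation.
The 1/3 is divided into 3 equal shares of 1/9 among Fahad, Widad, Hamid.
Fahad is living and takes 1/9.
Widad is living and takes 1/9.
Hamid is living and takes 1/9.
Maysoon predeceased; the 1/3 allotted to Maysoon's branch passes to Maysoon's issue by representation.
Tariq's line is the sole branch at this level, so the full 1/3 passes to Tariq's issue by representation.
The 1/3 is divided into 2 equal shares of 1/6 among Bashir, Khalida.
Bashir is living and takes 1/6.
Khalida is living and takes 1/6.

Bashir 1/6; Fahad 1/9; Hamid 1/9; Khalida 1/6; Widad 1/9; Yasmin 1/3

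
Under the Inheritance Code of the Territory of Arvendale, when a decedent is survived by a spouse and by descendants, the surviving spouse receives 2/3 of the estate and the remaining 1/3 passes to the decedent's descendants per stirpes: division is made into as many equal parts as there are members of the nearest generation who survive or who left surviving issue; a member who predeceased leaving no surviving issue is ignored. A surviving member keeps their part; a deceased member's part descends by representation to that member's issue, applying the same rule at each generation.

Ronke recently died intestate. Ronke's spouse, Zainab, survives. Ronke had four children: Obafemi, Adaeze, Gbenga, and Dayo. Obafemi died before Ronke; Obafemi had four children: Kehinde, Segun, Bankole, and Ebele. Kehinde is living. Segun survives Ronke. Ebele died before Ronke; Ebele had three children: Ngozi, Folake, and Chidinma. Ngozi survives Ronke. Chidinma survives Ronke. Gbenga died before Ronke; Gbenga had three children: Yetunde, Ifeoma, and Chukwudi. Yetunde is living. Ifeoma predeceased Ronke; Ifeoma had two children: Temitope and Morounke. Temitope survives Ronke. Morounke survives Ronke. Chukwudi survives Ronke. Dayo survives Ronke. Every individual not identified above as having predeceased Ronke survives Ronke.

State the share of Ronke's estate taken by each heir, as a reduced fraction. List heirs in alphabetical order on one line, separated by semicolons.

Zainab, as surviving spouse, takes 2/3.
The remaining 1/3 passes to Ronke's descendants per stirpes.
The 1/3 is divided into 4 equal shares of 1/12 among Obafemi, Adaeze, Gbenga, Dayo.
Obafemi predeceased; the 1/12 allotted to Obafemi's branch passes to Obafemi's issue by representation.
The 1/12 is divided into 4 equal shares of 1/48 among Kehinde, Segun, Bankole, Ebele.
Kehinde is living and takes 1/48.
Segun is living and takes 1/48.
Bankole is living and takes 1/48.
Ebele predeceased; the 1/48 allotted to Ebele's branch passes to Ebele's issue by representation.
The 1/48 is divided into 3 equal shares of 1/144 among Ngozi, Folake, Chidinma.
Ngozi is living and takes 1/144.
Folake is living and takes 1/144.
Chidinma is living and takes 1/144.
Adaeze is living and takes 1/12.
Gbenga predeceased; the 1/12 allotted to Gbenga's branch passes to Gbenga's issue by representation.
The 1/12 is divided into 3 equal shares of 1/36 among Yetunde, Ifeoma, Chukwudi.
Yetunde is living and takes 1/36.
Ifeoma predeceased; the 1/36 allotted to Ifeoma's branch passes to Ifeoma's issue by representation.
The 1/36 is divided into 2 equal shares of 1/72 among Temitope, Morounke.
Temitope is living and takes 1/72.
Morounke is living and takes 1/72.
Chukwudi is living and takes 1/36.
Dayo is living and takes 1/12.

Adaeze 1/12; Bankole 1/48; Chidinma 1/144; Chukwudi 1/36; Dayo 1/12; Folake 1/144; Kehinde 1/48; Morounke 1/72; Ngozi 1/144; Segun 1/48; Temitope 1/72; Yetunde 1/36; Zainab 2/3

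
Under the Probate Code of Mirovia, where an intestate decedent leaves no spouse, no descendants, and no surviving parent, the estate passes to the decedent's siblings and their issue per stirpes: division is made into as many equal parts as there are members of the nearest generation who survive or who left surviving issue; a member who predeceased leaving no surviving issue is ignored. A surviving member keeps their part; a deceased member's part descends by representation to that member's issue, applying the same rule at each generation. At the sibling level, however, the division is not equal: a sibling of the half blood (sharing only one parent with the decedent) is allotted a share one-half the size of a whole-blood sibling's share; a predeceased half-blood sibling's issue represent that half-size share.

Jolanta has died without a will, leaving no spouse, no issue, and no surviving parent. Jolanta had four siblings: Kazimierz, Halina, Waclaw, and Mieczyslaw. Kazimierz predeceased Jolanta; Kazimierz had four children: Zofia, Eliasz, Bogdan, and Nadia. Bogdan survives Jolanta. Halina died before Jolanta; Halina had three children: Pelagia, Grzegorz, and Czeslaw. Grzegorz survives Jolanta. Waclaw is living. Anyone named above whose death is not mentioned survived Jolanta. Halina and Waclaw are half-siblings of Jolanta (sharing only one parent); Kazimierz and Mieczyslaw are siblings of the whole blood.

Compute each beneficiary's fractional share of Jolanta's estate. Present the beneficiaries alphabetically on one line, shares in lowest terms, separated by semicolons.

Bogdan 1/12; Czeslaw 1/18; Eliasz 1/12; Grzegorz 1/18; Mieczyslaw 1/3; Nadia 1/12; Pelagia 1/18; Waclaw 1/6; Zofia 1/12

No spouse, descendants, or parent survives, so the estate passes to Jolanta's siblings per stirpes.
Half-blood siblings count for one-half the weight of whole-blood siblings at the initial division.
Dividing 1 in proportion to weights (total weight 3): Kazimierz (weight 1) → 1/3; Halina (weight 1/2) → 1/6; Waclaw (weight 1/2) → 1/6; Mieczyslaw (weight 1) → 1/3.
Kazimierz predeceased; the 1/3 allotted to Kazimierz's branch passes to Kazimierz's issue by representation.
The 1/3 is divided into 4 equal shares of 1/12 among Zofia, Eliasz, Bogdan, Nadia.
Zofia is living and takes 1/12.
Eliasz is living and takes 1/12.
Bogdan is living and takes 1/12.
Nadia is living and takes 1/12.
Halina predeceased; the 1/6 allotted to Halina's branch passes to Halina's issue by representation.
The 1/6 is divided into 3 equal shares of 1/18 among Pelagia, Grzegorz, Czeslaw.
Pelagia is living and takes 1/18.
Grzegorz is living and takes 1/18.
Czeslaw is living and takes 1/18.
Waclaw is living and takes 1/6.
Mieczyslaw is living and takes 1/3.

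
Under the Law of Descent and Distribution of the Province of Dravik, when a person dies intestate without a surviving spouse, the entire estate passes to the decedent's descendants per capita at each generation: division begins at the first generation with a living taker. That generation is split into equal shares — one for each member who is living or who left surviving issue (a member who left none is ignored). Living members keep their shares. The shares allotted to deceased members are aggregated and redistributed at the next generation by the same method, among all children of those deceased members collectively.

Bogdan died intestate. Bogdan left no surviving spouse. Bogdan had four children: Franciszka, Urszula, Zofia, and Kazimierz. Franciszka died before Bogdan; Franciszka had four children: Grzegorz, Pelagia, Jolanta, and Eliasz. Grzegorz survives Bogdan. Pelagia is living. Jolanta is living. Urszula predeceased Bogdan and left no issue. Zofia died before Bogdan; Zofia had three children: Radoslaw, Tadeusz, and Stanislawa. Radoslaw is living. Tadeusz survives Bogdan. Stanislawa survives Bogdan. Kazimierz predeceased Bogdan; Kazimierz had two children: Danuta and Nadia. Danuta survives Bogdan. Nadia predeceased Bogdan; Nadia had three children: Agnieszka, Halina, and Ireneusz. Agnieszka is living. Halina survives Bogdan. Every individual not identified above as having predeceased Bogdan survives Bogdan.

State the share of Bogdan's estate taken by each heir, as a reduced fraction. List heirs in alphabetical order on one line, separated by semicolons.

Agnieszka 1/27; Danuta 1/9; Eliasz 1/9; Grzegorz 1/9; Halina 1/27; Ireneusz 1/27; Jolanta 1/9; Pelagia 1/9; Radoslaw 1/9; Stanislawa 1/9; Tadeusz 1/9

There is no surviving spouse, so the entire estate passes to Bogdan's descendants per capita at each generation.
No one at generation 1 (Franciszka, Zofia, Kazimierz) is living; moving to the next generation.
At generation 2 (Grzegorz, Pelagia, Jolanta, Eliasz, Radoslaw, Tadeusz, Stanislawa, Danuta, Nadia) there are 9 shares of (1)/9 = 1/9 each.
Living: Grzegorz, Pelagia, Jolanta, Eliasz, Radoslaw, Tadeusz, Stanislawa, and Danuta — each takes 1/9.
Deceased: Nadia. That 1/9 share is carried to generation 3.
At generation 3 (Agnieszka, Halina, Ireneusz) there are 3 shares of (1/9)/3 = 1/27 each.
Living: Agnieszka, Halina, and Ireneusz — each takes 1/27.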